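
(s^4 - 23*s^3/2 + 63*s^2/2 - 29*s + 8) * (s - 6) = s^5 - 35*s^4/2 + 201*s^3/2 - 218*s^2 + 182*s - 48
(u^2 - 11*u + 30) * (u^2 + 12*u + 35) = u^4 + u^3 - 67*u^2 - 25*u + 1050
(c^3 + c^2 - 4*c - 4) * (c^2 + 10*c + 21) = c^5 + 11*c^4 + 27*c^3 - 23*c^2 - 124*c - 84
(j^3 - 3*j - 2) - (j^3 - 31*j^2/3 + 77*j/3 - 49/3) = 31*j^2/3 - 86*j/3 + 43/3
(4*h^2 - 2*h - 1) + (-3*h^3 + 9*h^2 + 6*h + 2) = -3*h^3 + 13*h^2 + 4*h + 1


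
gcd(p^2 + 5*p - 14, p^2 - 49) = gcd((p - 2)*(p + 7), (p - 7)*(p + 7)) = p + 7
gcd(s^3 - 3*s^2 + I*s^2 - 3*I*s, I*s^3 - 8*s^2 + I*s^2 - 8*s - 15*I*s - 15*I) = 1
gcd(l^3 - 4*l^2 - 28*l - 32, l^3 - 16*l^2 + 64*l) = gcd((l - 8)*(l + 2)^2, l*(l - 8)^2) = l - 8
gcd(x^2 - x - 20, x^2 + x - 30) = x - 5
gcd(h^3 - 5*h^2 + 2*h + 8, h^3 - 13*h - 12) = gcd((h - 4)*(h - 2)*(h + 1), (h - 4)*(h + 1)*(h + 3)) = h^2 - 3*h - 4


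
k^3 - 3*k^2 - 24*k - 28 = (k - 7)*(k + 2)^2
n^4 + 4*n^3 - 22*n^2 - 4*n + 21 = (n - 3)*(n - 1)*(n + 1)*(n + 7)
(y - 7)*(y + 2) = y^2 - 5*y - 14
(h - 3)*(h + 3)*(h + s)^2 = h^4 + 2*h^3*s + h^2*s^2 - 9*h^2 - 18*h*s - 9*s^2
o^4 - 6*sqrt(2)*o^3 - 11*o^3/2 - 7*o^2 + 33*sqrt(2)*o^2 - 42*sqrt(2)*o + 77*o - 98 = (o - 7/2)*(o - 2)*(o - 7*sqrt(2))*(o + sqrt(2))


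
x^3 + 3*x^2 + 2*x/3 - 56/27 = (x - 2/3)*(x + 4/3)*(x + 7/3)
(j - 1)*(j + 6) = j^2 + 5*j - 6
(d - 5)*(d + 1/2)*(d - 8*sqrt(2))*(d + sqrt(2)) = d^4 - 7*sqrt(2)*d^3 - 9*d^3/2 - 37*d^2/2 + 63*sqrt(2)*d^2/2 + 35*sqrt(2)*d/2 + 72*d + 40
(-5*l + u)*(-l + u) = 5*l^2 - 6*l*u + u^2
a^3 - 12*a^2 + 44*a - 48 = (a - 6)*(a - 4)*(a - 2)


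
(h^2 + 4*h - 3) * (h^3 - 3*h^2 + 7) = h^5 + h^4 - 15*h^3 + 16*h^2 + 28*h - 21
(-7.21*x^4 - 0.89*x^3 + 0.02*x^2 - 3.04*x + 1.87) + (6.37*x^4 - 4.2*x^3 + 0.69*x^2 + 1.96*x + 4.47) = -0.84*x^4 - 5.09*x^3 + 0.71*x^2 - 1.08*x + 6.34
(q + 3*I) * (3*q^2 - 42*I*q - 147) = 3*q^3 - 33*I*q^2 - 21*q - 441*I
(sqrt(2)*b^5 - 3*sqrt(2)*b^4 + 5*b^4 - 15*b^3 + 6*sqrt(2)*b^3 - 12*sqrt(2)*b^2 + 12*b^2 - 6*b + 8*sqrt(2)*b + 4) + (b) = sqrt(2)*b^5 - 3*sqrt(2)*b^4 + 5*b^4 - 15*b^3 + 6*sqrt(2)*b^3 - 12*sqrt(2)*b^2 + 12*b^2 - 5*b + 8*sqrt(2)*b + 4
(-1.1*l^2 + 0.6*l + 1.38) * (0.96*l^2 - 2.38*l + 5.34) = -1.056*l^4 + 3.194*l^3 - 5.9772*l^2 - 0.0804*l + 7.3692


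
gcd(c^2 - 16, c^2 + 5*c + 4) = c + 4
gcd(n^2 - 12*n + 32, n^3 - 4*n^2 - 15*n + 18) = 1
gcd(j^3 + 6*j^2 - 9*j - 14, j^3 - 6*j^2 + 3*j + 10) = j^2 - j - 2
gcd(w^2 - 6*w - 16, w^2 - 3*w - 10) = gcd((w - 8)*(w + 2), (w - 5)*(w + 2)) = w + 2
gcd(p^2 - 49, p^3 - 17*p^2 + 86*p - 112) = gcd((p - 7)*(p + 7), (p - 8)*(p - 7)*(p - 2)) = p - 7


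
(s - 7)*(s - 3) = s^2 - 10*s + 21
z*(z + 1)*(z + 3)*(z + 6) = z^4 + 10*z^3 + 27*z^2 + 18*z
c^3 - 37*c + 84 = (c - 4)*(c - 3)*(c + 7)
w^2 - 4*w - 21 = (w - 7)*(w + 3)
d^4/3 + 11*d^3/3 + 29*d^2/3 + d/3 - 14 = (d/3 + 1)*(d - 1)*(d + 2)*(d + 7)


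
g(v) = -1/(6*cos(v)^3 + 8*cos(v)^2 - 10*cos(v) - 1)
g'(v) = -(18*sin(v)*cos(v)^2 + 16*sin(v)*cos(v) - 10*sin(v))/(6*cos(v)^3 + 8*cos(v)^2 - 10*cos(v) - 1)^2 = 2*(-9*cos(v)^2 - 8*cos(v) + 5)*sin(v)/(6*cos(v)^3 + 8*cos(v)^2 - 10*cos(v) - 1)^2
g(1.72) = -1.55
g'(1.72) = 28.60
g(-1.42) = 0.43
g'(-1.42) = -1.34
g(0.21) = -0.40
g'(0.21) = -0.77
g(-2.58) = -0.10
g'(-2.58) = -0.06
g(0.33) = -0.56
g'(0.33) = -2.17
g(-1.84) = -0.47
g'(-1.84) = -2.80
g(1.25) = 0.32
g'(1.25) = 0.30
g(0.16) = -0.37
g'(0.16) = -0.51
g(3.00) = -0.09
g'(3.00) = 0.01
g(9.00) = -0.10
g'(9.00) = 0.04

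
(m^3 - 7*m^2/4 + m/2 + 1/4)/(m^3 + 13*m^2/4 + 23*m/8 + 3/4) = 2*(4*m^3 - 7*m^2 + 2*m + 1)/(8*m^3 + 26*m^2 + 23*m + 6)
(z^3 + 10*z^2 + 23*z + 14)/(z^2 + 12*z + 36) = (z^3 + 10*z^2 + 23*z + 14)/(z^2 + 12*z + 36)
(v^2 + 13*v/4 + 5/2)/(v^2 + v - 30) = (v^2 + 13*v/4 + 5/2)/(v^2 + v - 30)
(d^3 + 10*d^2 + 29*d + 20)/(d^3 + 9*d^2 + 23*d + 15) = (d + 4)/(d + 3)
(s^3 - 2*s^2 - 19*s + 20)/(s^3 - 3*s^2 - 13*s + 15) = (s + 4)/(s + 3)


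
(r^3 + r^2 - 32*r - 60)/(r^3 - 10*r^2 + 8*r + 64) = (r^2 - r - 30)/(r^2 - 12*r + 32)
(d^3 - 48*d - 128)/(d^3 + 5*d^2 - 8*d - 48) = (d - 8)/(d - 3)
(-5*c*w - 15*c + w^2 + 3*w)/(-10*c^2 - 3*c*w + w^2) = (w + 3)/(2*c + w)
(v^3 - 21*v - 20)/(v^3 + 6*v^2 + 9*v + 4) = (v - 5)/(v + 1)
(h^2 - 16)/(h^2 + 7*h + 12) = (h - 4)/(h + 3)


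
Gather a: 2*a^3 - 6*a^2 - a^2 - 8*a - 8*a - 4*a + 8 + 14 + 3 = 2*a^3 - 7*a^2 - 20*a + 25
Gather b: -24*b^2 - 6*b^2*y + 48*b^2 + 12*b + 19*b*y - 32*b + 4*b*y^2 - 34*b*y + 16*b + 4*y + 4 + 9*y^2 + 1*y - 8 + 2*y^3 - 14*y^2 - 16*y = b^2*(24 - 6*y) + b*(4*y^2 - 15*y - 4) + 2*y^3 - 5*y^2 - 11*y - 4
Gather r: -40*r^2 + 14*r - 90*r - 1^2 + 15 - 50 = -40*r^2 - 76*r - 36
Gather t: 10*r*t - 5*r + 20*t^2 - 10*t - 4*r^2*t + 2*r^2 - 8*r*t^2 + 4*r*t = 2*r^2 - 5*r + t^2*(20 - 8*r) + t*(-4*r^2 + 14*r - 10)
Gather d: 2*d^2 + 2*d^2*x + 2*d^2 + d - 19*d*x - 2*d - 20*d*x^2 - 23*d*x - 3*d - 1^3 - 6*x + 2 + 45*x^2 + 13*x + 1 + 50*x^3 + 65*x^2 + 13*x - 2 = d^2*(2*x + 4) + d*(-20*x^2 - 42*x - 4) + 50*x^3 + 110*x^2 + 20*x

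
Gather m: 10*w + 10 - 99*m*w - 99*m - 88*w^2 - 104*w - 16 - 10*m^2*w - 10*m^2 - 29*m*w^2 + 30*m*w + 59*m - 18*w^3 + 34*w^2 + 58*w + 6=m^2*(-10*w - 10) + m*(-29*w^2 - 69*w - 40) - 18*w^3 - 54*w^2 - 36*w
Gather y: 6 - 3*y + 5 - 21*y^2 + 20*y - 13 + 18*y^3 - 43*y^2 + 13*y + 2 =18*y^3 - 64*y^2 + 30*y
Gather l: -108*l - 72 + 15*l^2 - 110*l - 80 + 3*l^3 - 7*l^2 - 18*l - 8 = 3*l^3 + 8*l^2 - 236*l - 160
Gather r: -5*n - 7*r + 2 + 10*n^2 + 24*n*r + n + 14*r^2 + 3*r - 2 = 10*n^2 - 4*n + 14*r^2 + r*(24*n - 4)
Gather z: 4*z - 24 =4*z - 24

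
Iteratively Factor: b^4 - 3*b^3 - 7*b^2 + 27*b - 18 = (b - 2)*(b^3 - b^2 - 9*b + 9) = (b - 2)*(b - 1)*(b^2 - 9) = (b - 2)*(b - 1)*(b + 3)*(b - 3)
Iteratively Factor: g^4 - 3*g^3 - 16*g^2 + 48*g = (g - 4)*(g^3 + g^2 - 12*g) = g*(g - 4)*(g^2 + g - 12) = g*(g - 4)*(g - 3)*(g + 4)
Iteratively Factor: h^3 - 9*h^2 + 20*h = (h - 5)*(h^2 - 4*h) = (h - 5)*(h - 4)*(h)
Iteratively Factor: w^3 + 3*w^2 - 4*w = (w - 1)*(w^2 + 4*w) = w*(w - 1)*(w + 4)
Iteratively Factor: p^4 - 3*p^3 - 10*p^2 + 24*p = (p)*(p^3 - 3*p^2 - 10*p + 24) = p*(p - 2)*(p^2 - p - 12) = p*(p - 4)*(p - 2)*(p + 3)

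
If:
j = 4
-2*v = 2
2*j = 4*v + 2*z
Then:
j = 4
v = -1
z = 6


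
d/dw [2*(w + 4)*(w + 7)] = 4*w + 22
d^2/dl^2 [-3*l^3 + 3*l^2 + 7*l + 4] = 6 - 18*l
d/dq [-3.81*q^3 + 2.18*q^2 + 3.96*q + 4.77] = -11.43*q^2 + 4.36*q + 3.96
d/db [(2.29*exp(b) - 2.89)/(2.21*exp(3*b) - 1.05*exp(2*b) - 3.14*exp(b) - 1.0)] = (-10.1218*exp(3*b) + 21.5652*exp(2*b) - 6.069*exp(b) - 11.3646)*exp(b)/(4.8841*exp(6*b) - 4.641*exp(5*b) - 12.7763*exp(4*b) + 2.174*exp(3*b) + 11.9596*exp(2*b) + 6.28*exp(b) + 1.0)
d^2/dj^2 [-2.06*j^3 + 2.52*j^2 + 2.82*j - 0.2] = 5.04 - 12.36*j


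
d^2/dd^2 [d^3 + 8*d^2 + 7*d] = 6*d + 16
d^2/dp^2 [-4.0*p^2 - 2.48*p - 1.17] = -8.00000000000000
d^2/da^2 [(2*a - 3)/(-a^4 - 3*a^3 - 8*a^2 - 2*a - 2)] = 2*(-(2*a - 3)*(4*a^3 + 9*a^2 + 16*a + 2)^2 + (8*a^3 + 18*a^2 + 32*a + (2*a - 3)*(6*a^2 + 9*a + 8) + 4)*(a^4 + 3*a^3 + 8*a^2 + 2*a + 2))/(a^4 + 3*a^3 + 8*a^2 + 2*a + 2)^3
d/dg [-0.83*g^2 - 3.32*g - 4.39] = -1.66*g - 3.32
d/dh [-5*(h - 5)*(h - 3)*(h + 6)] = -15*h^2 + 20*h + 165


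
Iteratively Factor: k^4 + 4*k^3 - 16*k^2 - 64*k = (k)*(k^3 + 4*k^2 - 16*k - 64) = k*(k - 4)*(k^2 + 8*k + 16) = k*(k - 4)*(k + 4)*(k + 4)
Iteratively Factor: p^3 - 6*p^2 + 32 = (p + 2)*(p^2 - 8*p + 16) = (p - 4)*(p + 2)*(p - 4)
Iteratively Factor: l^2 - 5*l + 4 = (l - 4)*(l - 1)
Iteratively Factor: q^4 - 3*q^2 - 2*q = (q - 2)*(q^3 + 2*q^2 + q) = (q - 2)*(q + 1)*(q^2 + q) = (q - 2)*(q + 1)^2*(q)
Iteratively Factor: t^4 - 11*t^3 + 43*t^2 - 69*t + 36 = (t - 3)*(t^3 - 8*t^2 + 19*t - 12) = (t - 3)^2*(t^2 - 5*t + 4) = (t - 4)*(t - 3)^2*(t - 1)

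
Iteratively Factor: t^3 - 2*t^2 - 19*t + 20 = (t - 5)*(t^2 + 3*t - 4) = (t - 5)*(t - 1)*(t + 4)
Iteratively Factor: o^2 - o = (o - 1)*(o)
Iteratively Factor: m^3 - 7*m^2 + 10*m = (m - 5)*(m^2 - 2*m) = (m - 5)*(m - 2)*(m)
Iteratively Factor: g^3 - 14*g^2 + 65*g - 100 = (g - 4)*(g^2 - 10*g + 25) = (g - 5)*(g - 4)*(g - 5)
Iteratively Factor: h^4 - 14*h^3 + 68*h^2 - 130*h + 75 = (h - 3)*(h^3 - 11*h^2 + 35*h - 25) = (h - 5)*(h - 3)*(h^2 - 6*h + 5) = (h - 5)^2*(h - 3)*(h - 1)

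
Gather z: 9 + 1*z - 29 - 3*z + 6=-2*z - 14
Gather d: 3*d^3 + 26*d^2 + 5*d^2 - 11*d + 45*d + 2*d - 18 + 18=3*d^3 + 31*d^2 + 36*d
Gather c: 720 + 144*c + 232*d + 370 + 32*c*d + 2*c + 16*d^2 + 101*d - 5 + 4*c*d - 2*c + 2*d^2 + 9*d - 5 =c*(36*d + 144) + 18*d^2 + 342*d + 1080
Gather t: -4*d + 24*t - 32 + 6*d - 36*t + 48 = 2*d - 12*t + 16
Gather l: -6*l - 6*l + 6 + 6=12 - 12*l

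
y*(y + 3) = y^2 + 3*y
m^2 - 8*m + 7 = (m - 7)*(m - 1)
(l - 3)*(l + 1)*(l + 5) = l^3 + 3*l^2 - 13*l - 15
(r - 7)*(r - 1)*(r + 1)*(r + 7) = r^4 - 50*r^2 + 49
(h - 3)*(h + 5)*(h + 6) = h^3 + 8*h^2 - 3*h - 90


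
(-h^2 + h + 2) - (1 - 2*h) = -h^2 + 3*h + 1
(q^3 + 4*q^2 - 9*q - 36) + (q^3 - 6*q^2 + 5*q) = 2*q^3 - 2*q^2 - 4*q - 36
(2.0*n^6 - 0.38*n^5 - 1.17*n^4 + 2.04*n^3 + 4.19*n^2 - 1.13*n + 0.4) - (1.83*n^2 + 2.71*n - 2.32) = 2.0*n^6 - 0.38*n^5 - 1.17*n^4 + 2.04*n^3 + 2.36*n^2 - 3.84*n + 2.72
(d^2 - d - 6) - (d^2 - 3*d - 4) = 2*d - 2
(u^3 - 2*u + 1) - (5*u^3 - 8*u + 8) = -4*u^3 + 6*u - 7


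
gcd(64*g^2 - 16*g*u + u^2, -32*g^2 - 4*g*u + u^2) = -8*g + u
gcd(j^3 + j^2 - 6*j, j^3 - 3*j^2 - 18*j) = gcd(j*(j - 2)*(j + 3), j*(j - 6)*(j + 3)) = j^2 + 3*j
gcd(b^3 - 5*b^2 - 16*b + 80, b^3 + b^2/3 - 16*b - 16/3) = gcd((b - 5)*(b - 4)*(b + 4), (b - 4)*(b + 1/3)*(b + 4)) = b^2 - 16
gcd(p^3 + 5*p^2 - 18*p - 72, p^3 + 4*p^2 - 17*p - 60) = p^2 - p - 12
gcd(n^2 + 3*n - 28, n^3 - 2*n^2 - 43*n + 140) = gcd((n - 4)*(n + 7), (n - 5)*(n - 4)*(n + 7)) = n^2 + 3*n - 28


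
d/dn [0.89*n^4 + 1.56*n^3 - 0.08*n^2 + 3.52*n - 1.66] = 3.56*n^3 + 4.68*n^2 - 0.16*n + 3.52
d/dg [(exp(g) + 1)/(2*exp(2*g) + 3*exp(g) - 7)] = (-(exp(g) + 1)*(4*exp(g) + 3) + 2*exp(2*g) + 3*exp(g) - 7)*exp(g)/(2*exp(2*g) + 3*exp(g) - 7)^2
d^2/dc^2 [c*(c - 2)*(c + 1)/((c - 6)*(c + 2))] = 4*(11*c^3 + 54*c^2 + 180*c - 24)/(c^6 - 12*c^5 + 12*c^4 + 224*c^3 - 144*c^2 - 1728*c - 1728)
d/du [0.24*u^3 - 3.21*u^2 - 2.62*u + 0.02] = 0.72*u^2 - 6.42*u - 2.62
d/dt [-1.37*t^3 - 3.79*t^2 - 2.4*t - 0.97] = -4.11*t^2 - 7.58*t - 2.4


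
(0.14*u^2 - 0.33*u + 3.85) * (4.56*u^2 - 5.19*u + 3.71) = 0.6384*u^4 - 2.2314*u^3 + 19.7881*u^2 - 21.2058*u + 14.2835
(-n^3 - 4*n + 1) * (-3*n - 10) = 3*n^4 + 10*n^3 + 12*n^2 + 37*n - 10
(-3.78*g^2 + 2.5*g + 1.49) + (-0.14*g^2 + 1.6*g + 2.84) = -3.92*g^2 + 4.1*g + 4.33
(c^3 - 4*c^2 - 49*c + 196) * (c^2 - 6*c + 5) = c^5 - 10*c^4 - 20*c^3 + 470*c^2 - 1421*c + 980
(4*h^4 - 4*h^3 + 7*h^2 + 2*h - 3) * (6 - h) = -4*h^5 + 28*h^4 - 31*h^3 + 40*h^2 + 15*h - 18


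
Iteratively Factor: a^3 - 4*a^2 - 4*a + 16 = (a - 2)*(a^2 - 2*a - 8) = (a - 4)*(a - 2)*(a + 2)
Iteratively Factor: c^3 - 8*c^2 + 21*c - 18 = (c - 2)*(c^2 - 6*c + 9) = (c - 3)*(c - 2)*(c - 3)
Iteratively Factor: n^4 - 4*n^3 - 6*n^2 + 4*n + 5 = (n + 1)*(n^3 - 5*n^2 - n + 5) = (n - 5)*(n + 1)*(n^2 - 1) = (n - 5)*(n + 1)^2*(n - 1)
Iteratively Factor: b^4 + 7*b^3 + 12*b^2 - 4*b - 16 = (b + 4)*(b^3 + 3*b^2 - 4) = (b + 2)*(b + 4)*(b^2 + b - 2) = (b - 1)*(b + 2)*(b + 4)*(b + 2)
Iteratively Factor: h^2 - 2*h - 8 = (h + 2)*(h - 4)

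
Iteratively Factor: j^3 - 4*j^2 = (j)*(j^2 - 4*j) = j*(j - 4)*(j)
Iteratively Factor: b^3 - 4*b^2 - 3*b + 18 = (b + 2)*(b^2 - 6*b + 9) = (b - 3)*(b + 2)*(b - 3)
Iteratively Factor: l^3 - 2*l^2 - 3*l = (l)*(l^2 - 2*l - 3) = l*(l + 1)*(l - 3)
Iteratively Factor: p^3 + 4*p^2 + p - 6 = (p + 3)*(p^2 + p - 2) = (p + 2)*(p + 3)*(p - 1)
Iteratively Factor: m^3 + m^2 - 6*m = (m + 3)*(m^2 - 2*m) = (m - 2)*(m + 3)*(m)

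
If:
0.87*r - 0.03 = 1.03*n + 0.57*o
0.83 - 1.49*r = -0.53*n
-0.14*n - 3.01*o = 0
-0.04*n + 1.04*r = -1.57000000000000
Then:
No Solution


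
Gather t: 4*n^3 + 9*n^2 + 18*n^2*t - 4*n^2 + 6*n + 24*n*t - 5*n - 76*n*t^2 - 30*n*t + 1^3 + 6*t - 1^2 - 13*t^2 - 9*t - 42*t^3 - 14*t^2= 4*n^3 + 5*n^2 + n - 42*t^3 + t^2*(-76*n - 27) + t*(18*n^2 - 6*n - 3)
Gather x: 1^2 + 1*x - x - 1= 0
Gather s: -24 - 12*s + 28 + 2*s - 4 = -10*s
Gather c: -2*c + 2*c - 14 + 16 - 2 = 0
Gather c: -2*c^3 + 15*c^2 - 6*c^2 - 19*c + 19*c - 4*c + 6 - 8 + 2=-2*c^3 + 9*c^2 - 4*c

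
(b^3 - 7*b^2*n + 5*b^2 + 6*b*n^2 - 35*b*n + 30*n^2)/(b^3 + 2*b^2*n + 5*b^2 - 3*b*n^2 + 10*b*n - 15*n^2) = (b - 6*n)/(b + 3*n)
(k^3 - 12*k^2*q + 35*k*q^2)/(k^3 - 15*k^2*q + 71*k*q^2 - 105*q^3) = k/(k - 3*q)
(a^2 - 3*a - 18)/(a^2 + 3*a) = (a - 6)/a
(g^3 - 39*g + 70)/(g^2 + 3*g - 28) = (g^2 - 7*g + 10)/(g - 4)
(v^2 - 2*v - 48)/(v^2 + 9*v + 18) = (v - 8)/(v + 3)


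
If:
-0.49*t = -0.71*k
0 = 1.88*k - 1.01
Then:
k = 0.54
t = 0.78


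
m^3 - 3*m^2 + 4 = (m - 2)^2*(m + 1)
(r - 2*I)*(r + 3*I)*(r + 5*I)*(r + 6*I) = r^4 + 12*I*r^3 - 35*r^2 + 36*I*r - 180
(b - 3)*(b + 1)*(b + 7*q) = b^3 + 7*b^2*q - 2*b^2 - 14*b*q - 3*b - 21*q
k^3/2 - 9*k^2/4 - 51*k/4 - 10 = (k/2 + 1/2)*(k - 8)*(k + 5/2)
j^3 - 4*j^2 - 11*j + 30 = (j - 5)*(j - 2)*(j + 3)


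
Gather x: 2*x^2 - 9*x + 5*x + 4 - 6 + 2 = 2*x^2 - 4*x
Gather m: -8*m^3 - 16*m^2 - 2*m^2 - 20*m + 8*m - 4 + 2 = -8*m^3 - 18*m^2 - 12*m - 2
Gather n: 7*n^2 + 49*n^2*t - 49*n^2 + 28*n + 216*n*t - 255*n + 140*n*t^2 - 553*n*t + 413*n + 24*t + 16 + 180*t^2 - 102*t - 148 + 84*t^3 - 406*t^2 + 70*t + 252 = n^2*(49*t - 42) + n*(140*t^2 - 337*t + 186) + 84*t^3 - 226*t^2 - 8*t + 120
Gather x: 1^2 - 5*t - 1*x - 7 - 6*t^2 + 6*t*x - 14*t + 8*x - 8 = -6*t^2 - 19*t + x*(6*t + 7) - 14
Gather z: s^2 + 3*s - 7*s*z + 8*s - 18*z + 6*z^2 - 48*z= s^2 + 11*s + 6*z^2 + z*(-7*s - 66)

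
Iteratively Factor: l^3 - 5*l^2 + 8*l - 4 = (l - 1)*(l^2 - 4*l + 4) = (l - 2)*(l - 1)*(l - 2)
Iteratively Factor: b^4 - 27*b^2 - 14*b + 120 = (b - 5)*(b^3 + 5*b^2 - 2*b - 24) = (b - 5)*(b + 4)*(b^2 + b - 6) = (b - 5)*(b - 2)*(b + 4)*(b + 3)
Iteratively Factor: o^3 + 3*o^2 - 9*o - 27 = (o - 3)*(o^2 + 6*o + 9) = (o - 3)*(o + 3)*(o + 3)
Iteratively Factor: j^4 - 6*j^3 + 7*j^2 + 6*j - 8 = (j - 2)*(j^3 - 4*j^2 - j + 4) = (j - 2)*(j + 1)*(j^2 - 5*j + 4) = (j - 2)*(j - 1)*(j + 1)*(j - 4)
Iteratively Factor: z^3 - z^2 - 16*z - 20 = (z + 2)*(z^2 - 3*z - 10) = (z - 5)*(z + 2)*(z + 2)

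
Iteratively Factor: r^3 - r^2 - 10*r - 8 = (r + 2)*(r^2 - 3*r - 4) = (r + 1)*(r + 2)*(r - 4)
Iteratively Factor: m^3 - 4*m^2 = (m)*(m^2 - 4*m) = m^2*(m - 4)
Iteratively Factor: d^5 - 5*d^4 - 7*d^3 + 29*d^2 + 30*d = (d)*(d^4 - 5*d^3 - 7*d^2 + 29*d + 30) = d*(d + 1)*(d^3 - 6*d^2 - d + 30) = d*(d + 1)*(d + 2)*(d^2 - 8*d + 15) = d*(d - 3)*(d + 1)*(d + 2)*(d - 5)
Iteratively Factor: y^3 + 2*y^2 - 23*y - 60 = (y + 4)*(y^2 - 2*y - 15) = (y + 3)*(y + 4)*(y - 5)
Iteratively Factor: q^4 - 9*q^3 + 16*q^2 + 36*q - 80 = (q - 5)*(q^3 - 4*q^2 - 4*q + 16) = (q - 5)*(q - 2)*(q^2 - 2*q - 8) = (q - 5)*(q - 4)*(q - 2)*(q + 2)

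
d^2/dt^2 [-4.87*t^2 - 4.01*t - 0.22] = -9.74000000000000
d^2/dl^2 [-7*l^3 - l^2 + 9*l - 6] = -42*l - 2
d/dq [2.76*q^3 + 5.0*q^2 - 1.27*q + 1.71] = 8.28*q^2 + 10.0*q - 1.27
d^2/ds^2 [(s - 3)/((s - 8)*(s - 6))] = 2*(s^3 - 9*s^2 - 18*s + 228)/(s^6 - 42*s^5 + 732*s^4 - 6776*s^3 + 35136*s^2 - 96768*s + 110592)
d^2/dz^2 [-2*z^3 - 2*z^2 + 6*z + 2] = -12*z - 4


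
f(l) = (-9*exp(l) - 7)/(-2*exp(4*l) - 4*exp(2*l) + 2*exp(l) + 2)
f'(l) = (-9*exp(l) - 7)*(8*exp(4*l) + 8*exp(2*l) - 2*exp(l))/(-2*exp(4*l) - 4*exp(2*l) + 2*exp(l) + 2)^2 - 9*exp(l)/(-2*exp(4*l) - 4*exp(2*l) + 2*exp(l) + 2)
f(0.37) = 1.63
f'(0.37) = -5.46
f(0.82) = 0.41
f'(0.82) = -1.21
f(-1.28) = -4.25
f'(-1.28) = -1.33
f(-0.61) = -6.87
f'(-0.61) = -10.65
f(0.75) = 0.50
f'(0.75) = -1.50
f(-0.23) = -53.02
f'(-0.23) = -1347.73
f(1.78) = 0.02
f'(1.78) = -0.07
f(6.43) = 0.00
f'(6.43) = -0.00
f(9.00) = 0.00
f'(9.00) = 0.00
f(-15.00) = -3.50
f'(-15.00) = 0.00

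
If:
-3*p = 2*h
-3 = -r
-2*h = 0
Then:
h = 0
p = 0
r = 3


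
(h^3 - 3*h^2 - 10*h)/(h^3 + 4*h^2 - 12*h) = (h^2 - 3*h - 10)/(h^2 + 4*h - 12)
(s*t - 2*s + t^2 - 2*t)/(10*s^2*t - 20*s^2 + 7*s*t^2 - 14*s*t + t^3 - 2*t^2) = (s + t)/(10*s^2 + 7*s*t + t^2)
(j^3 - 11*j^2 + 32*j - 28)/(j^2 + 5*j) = (j^3 - 11*j^2 + 32*j - 28)/(j*(j + 5))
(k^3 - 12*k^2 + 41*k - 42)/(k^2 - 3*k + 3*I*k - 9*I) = (k^2 - 9*k + 14)/(k + 3*I)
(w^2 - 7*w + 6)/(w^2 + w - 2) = (w - 6)/(w + 2)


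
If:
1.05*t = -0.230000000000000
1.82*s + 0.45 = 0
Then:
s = -0.25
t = -0.22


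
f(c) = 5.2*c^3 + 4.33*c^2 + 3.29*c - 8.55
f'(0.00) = 3.29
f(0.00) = -8.55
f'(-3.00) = 117.71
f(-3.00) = -119.85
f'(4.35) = 336.15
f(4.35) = 515.72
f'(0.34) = 8.04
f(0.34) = -6.73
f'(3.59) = 235.43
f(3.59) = 299.66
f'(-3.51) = 165.09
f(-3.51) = -191.62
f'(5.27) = 482.19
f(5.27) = 890.13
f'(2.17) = 95.54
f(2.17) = 72.11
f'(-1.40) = 21.74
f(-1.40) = -18.94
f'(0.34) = 8.04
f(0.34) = -6.73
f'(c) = 15.6*c^2 + 8.66*c + 3.29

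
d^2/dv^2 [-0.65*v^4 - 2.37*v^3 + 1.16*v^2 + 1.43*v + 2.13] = -7.8*v^2 - 14.22*v + 2.32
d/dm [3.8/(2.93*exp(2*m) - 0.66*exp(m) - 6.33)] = (2.508 - 22.268*exp(m))*exp(m)/(-2.93*exp(2*m) + 0.66*exp(m) + 6.33)^2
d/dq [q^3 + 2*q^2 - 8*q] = 3*q^2 + 4*q - 8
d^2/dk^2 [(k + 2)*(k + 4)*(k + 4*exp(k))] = 4*k^2*exp(k) + 40*k*exp(k) + 6*k + 88*exp(k) + 12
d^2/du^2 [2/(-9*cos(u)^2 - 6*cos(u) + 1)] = 3*(216*sin(u)^4 - 156*sin(u)^2 - 131*cos(u) + 27*cos(3*u) - 120)/(-9*sin(u)^2 + 6*cos(u) + 8)^3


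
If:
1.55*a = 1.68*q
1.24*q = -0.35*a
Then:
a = 0.00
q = 0.00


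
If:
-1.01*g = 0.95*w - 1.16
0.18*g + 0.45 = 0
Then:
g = -2.50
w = 3.88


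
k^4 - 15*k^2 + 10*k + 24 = (k - 3)*(k - 2)*(k + 1)*(k + 4)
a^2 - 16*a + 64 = (a - 8)^2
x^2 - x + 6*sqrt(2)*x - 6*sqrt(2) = (x - 1)*(x + 6*sqrt(2))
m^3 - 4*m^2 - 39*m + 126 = (m - 7)*(m - 3)*(m + 6)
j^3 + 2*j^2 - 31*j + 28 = (j - 4)*(j - 1)*(j + 7)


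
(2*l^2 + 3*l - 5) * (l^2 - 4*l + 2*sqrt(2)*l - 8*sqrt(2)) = 2*l^4 - 5*l^3 + 4*sqrt(2)*l^3 - 17*l^2 - 10*sqrt(2)*l^2 - 34*sqrt(2)*l + 20*l + 40*sqrt(2)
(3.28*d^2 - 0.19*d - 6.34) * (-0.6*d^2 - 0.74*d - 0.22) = -1.968*d^4 - 2.3132*d^3 + 3.223*d^2 + 4.7334*d + 1.3948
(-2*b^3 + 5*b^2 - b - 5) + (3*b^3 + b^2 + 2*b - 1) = b^3 + 6*b^2 + b - 6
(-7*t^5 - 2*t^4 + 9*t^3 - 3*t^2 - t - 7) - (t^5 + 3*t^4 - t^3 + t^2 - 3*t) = -8*t^5 - 5*t^4 + 10*t^3 - 4*t^2 + 2*t - 7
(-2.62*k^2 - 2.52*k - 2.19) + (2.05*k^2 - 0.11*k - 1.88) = -0.57*k^2 - 2.63*k - 4.07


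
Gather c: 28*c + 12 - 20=28*c - 8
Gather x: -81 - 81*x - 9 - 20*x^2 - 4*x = -20*x^2 - 85*x - 90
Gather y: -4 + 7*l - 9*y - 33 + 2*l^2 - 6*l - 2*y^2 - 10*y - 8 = 2*l^2 + l - 2*y^2 - 19*y - 45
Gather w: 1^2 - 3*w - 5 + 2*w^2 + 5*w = 2*w^2 + 2*w - 4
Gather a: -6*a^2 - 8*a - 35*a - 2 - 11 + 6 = -6*a^2 - 43*a - 7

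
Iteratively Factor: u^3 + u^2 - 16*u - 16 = (u - 4)*(u^2 + 5*u + 4) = (u - 4)*(u + 1)*(u + 4)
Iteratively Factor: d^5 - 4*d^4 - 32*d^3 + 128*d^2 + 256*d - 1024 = (d - 4)*(d^4 - 32*d^2 + 256) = (d - 4)^2*(d^3 + 4*d^2 - 16*d - 64) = (d - 4)^3*(d^2 + 8*d + 16) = (d - 4)^3*(d + 4)*(d + 4)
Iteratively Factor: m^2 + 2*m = (m + 2)*(m)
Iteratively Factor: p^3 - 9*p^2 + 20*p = (p - 4)*(p^2 - 5*p) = (p - 5)*(p - 4)*(p)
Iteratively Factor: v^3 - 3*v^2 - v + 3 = (v + 1)*(v^2 - 4*v + 3) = (v - 1)*(v + 1)*(v - 3)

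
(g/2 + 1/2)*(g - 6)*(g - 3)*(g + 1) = g^4/2 - 7*g^3/2 + g^2/2 + 27*g/2 + 9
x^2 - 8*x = x*(x - 8)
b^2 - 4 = (b - 2)*(b + 2)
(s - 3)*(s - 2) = s^2 - 5*s + 6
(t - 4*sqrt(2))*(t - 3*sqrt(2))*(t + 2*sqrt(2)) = t^3 - 5*sqrt(2)*t^2 - 4*t + 48*sqrt(2)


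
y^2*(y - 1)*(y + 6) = y^4 + 5*y^3 - 6*y^2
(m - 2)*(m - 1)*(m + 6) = m^3 + 3*m^2 - 16*m + 12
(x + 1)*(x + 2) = x^2 + 3*x + 2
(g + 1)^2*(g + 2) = g^3 + 4*g^2 + 5*g + 2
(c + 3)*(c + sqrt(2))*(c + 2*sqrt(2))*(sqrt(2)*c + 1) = sqrt(2)*c^4 + 3*sqrt(2)*c^3 + 7*c^3 + 7*sqrt(2)*c^2 + 21*c^2 + 4*c + 21*sqrt(2)*c + 12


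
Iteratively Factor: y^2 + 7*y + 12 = (y + 4)*(y + 3)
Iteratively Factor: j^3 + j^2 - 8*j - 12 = (j - 3)*(j^2 + 4*j + 4) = (j - 3)*(j + 2)*(j + 2)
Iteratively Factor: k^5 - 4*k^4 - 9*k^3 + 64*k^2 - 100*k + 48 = (k - 1)*(k^4 - 3*k^3 - 12*k^2 + 52*k - 48) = (k - 3)*(k - 1)*(k^3 - 12*k + 16) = (k - 3)*(k - 2)*(k - 1)*(k^2 + 2*k - 8) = (k - 3)*(k - 2)*(k - 1)*(k + 4)*(k - 2)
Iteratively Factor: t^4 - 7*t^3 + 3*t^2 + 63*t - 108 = (t - 3)*(t^3 - 4*t^2 - 9*t + 36) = (t - 4)*(t - 3)*(t^2 - 9) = (t - 4)*(t - 3)*(t + 3)*(t - 3)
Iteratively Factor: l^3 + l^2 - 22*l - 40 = (l + 2)*(l^2 - l - 20) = (l - 5)*(l + 2)*(l + 4)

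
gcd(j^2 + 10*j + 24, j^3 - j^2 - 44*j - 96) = j + 4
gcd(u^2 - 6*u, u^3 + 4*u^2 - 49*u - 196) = 1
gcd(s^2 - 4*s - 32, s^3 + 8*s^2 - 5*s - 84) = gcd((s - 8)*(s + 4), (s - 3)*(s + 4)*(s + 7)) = s + 4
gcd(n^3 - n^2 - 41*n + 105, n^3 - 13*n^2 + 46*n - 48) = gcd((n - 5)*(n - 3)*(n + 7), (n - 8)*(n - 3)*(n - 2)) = n - 3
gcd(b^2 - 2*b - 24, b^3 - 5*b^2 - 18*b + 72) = b^2 - 2*b - 24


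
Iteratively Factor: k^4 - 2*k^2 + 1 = (k + 1)*(k^3 - k^2 - k + 1) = (k - 1)*(k + 1)*(k^2 - 1) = (k - 1)*(k + 1)^2*(k - 1)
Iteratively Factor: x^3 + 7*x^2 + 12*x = (x + 4)*(x^2 + 3*x) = (x + 3)*(x + 4)*(x)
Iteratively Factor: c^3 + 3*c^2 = (c + 3)*(c^2) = c*(c + 3)*(c)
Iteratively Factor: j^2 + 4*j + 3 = (j + 3)*(j + 1)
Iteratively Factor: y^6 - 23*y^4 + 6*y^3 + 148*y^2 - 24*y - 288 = (y - 3)*(y^5 + 3*y^4 - 14*y^3 - 36*y^2 + 40*y + 96) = (y - 3)*(y + 4)*(y^4 - y^3 - 10*y^2 + 4*y + 24) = (y - 3)^2*(y + 4)*(y^3 + 2*y^2 - 4*y - 8) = (y - 3)^2*(y + 2)*(y + 4)*(y^2 - 4) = (y - 3)^2*(y - 2)*(y + 2)*(y + 4)*(y + 2)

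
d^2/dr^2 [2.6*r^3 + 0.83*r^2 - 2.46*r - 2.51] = 15.6*r + 1.66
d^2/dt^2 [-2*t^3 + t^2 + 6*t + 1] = 2 - 12*t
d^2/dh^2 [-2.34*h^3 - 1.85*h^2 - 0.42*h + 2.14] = -14.04*h - 3.7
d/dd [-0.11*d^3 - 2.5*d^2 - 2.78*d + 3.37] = -0.33*d^2 - 5.0*d - 2.78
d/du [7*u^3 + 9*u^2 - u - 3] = 21*u^2 + 18*u - 1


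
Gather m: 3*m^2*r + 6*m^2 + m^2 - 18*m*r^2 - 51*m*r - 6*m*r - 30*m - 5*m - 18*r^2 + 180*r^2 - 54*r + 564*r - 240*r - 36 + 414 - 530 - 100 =m^2*(3*r + 7) + m*(-18*r^2 - 57*r - 35) + 162*r^2 + 270*r - 252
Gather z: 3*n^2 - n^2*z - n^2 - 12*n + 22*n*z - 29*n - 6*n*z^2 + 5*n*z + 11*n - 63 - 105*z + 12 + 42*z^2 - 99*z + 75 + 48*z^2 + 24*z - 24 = 2*n^2 - 30*n + z^2*(90 - 6*n) + z*(-n^2 + 27*n - 180)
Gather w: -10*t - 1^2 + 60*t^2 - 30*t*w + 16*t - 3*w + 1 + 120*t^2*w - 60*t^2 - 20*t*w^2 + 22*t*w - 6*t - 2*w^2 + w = w^2*(-20*t - 2) + w*(120*t^2 - 8*t - 2)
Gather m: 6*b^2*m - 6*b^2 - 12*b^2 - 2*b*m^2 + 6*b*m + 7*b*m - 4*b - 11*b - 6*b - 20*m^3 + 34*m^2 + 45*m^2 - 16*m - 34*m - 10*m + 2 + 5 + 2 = -18*b^2 - 21*b - 20*m^3 + m^2*(79 - 2*b) + m*(6*b^2 + 13*b - 60) + 9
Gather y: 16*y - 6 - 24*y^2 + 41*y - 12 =-24*y^2 + 57*y - 18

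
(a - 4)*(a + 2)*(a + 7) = a^3 + 5*a^2 - 22*a - 56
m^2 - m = m*(m - 1)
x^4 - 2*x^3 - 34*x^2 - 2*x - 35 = (x - 7)*(x + 5)*(x - I)*(x + I)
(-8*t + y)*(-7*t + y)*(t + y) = 56*t^3 + 41*t^2*y - 14*t*y^2 + y^3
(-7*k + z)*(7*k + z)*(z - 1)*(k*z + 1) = -49*k^3*z^2 + 49*k^3*z - 49*k^2*z + 49*k^2 + k*z^4 - k*z^3 + z^3 - z^2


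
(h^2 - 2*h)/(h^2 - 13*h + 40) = h*(h - 2)/(h^2 - 13*h + 40)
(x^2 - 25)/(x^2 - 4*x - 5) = (x + 5)/(x + 1)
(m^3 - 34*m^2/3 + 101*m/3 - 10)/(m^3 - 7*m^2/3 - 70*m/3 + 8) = (m - 5)/(m + 4)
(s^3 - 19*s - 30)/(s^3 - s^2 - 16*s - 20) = (s + 3)/(s + 2)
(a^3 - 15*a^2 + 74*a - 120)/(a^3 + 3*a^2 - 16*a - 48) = (a^2 - 11*a + 30)/(a^2 + 7*a + 12)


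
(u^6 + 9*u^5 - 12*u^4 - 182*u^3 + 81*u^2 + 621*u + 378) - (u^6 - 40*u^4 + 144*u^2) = 9*u^5 + 28*u^4 - 182*u^3 - 63*u^2 + 621*u + 378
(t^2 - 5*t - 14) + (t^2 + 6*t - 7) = 2*t^2 + t - 21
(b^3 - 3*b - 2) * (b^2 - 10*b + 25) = b^5 - 10*b^4 + 22*b^3 + 28*b^2 - 55*b - 50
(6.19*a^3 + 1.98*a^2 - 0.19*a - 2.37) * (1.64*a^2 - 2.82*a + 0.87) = 10.1516*a^5 - 14.2086*a^4 - 0.5099*a^3 - 1.6284*a^2 + 6.5181*a - 2.0619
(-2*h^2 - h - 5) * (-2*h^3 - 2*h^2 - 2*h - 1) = 4*h^5 + 6*h^4 + 16*h^3 + 14*h^2 + 11*h + 5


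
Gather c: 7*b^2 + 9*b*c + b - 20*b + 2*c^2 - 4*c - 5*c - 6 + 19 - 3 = 7*b^2 - 19*b + 2*c^2 + c*(9*b - 9) + 10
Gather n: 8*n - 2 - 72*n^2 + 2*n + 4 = -72*n^2 + 10*n + 2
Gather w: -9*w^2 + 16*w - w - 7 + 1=-9*w^2 + 15*w - 6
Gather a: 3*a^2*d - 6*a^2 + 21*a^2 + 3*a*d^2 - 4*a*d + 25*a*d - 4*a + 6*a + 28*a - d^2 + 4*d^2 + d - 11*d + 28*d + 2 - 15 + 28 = a^2*(3*d + 15) + a*(3*d^2 + 21*d + 30) + 3*d^2 + 18*d + 15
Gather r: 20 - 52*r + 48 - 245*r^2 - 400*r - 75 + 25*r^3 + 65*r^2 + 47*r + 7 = 25*r^3 - 180*r^2 - 405*r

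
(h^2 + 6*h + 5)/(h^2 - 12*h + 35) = (h^2 + 6*h + 5)/(h^2 - 12*h + 35)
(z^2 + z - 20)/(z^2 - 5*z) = (z^2 + z - 20)/(z*(z - 5))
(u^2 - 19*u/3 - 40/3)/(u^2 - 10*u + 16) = (u + 5/3)/(u - 2)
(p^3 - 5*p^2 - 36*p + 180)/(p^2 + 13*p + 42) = (p^2 - 11*p + 30)/(p + 7)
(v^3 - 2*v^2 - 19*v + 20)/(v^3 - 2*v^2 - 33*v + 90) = (v^2 + 3*v - 4)/(v^2 + 3*v - 18)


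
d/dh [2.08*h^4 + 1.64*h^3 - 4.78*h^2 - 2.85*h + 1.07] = 8.32*h^3 + 4.92*h^2 - 9.56*h - 2.85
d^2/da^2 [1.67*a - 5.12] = 0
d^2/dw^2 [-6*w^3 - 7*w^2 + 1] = -36*w - 14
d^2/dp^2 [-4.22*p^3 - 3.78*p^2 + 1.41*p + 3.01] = -25.32*p - 7.56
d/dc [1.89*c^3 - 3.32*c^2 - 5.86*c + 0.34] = 5.67*c^2 - 6.64*c - 5.86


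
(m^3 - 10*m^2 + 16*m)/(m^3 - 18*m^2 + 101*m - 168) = m*(m - 2)/(m^2 - 10*m + 21)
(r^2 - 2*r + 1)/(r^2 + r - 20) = (r^2 - 2*r + 1)/(r^2 + r - 20)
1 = 1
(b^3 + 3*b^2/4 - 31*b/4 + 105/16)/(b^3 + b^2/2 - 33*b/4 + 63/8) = (4*b - 5)/(2*(2*b - 3))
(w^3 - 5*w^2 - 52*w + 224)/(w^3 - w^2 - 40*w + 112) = (w - 8)/(w - 4)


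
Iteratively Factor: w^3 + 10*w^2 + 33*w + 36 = (w + 3)*(w^2 + 7*w + 12) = (w + 3)^2*(w + 4)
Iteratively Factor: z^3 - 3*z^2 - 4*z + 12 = (z - 2)*(z^2 - z - 6) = (z - 3)*(z - 2)*(z + 2)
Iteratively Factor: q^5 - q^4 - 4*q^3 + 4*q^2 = (q)*(q^4 - q^3 - 4*q^2 + 4*q) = q^2*(q^3 - q^2 - 4*q + 4) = q^2*(q - 1)*(q^2 - 4) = q^2*(q - 2)*(q - 1)*(q + 2)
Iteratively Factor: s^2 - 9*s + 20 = (s - 5)*(s - 4)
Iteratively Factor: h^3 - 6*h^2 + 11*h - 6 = (h - 3)*(h^2 - 3*h + 2) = (h - 3)*(h - 2)*(h - 1)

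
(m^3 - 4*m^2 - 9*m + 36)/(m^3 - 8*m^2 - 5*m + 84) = (m - 3)/(m - 7)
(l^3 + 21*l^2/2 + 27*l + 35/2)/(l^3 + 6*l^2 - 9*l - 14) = (l + 5/2)/(l - 2)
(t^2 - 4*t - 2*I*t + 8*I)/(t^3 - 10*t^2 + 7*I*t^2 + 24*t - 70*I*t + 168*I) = (t - 2*I)/(t^2 + t*(-6 + 7*I) - 42*I)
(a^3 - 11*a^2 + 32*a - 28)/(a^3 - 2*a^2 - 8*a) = (-a^3 + 11*a^2 - 32*a + 28)/(a*(-a^2 + 2*a + 8))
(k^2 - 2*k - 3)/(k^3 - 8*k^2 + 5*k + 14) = (k - 3)/(k^2 - 9*k + 14)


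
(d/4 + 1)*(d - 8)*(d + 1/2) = d^3/4 - 7*d^2/8 - 17*d/2 - 4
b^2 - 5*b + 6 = (b - 3)*(b - 2)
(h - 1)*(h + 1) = h^2 - 1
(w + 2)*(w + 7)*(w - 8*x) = w^3 - 8*w^2*x + 9*w^2 - 72*w*x + 14*w - 112*x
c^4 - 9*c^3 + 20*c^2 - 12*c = c*(c - 6)*(c - 2)*(c - 1)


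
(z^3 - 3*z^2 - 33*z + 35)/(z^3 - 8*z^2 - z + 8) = (z^2 - 2*z - 35)/(z^2 - 7*z - 8)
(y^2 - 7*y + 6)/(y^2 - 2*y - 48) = (-y^2 + 7*y - 6)/(-y^2 + 2*y + 48)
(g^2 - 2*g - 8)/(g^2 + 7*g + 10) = (g - 4)/(g + 5)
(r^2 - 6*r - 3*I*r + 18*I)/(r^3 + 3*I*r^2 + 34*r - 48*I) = (r - 6)/(r^2 + 6*I*r + 16)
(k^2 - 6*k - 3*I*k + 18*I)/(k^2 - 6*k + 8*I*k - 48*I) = (k - 3*I)/(k + 8*I)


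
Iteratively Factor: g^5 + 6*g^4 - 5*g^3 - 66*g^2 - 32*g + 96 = (g - 1)*(g^4 + 7*g^3 + 2*g^2 - 64*g - 96) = (g - 3)*(g - 1)*(g^3 + 10*g^2 + 32*g + 32) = (g - 3)*(g - 1)*(g + 2)*(g^2 + 8*g + 16) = (g - 3)*(g - 1)*(g + 2)*(g + 4)*(g + 4)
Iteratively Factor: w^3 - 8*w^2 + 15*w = (w - 3)*(w^2 - 5*w) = w*(w - 3)*(w - 5)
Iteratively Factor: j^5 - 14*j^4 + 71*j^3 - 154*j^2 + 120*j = (j)*(j^4 - 14*j^3 + 71*j^2 - 154*j + 120) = j*(j - 4)*(j^3 - 10*j^2 + 31*j - 30) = j*(j - 4)*(j - 3)*(j^2 - 7*j + 10) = j*(j - 4)*(j - 3)*(j - 2)*(j - 5)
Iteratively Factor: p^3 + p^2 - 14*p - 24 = (p - 4)*(p^2 + 5*p + 6) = (p - 4)*(p + 2)*(p + 3)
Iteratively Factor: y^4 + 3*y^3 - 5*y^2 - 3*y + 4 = (y + 1)*(y^3 + 2*y^2 - 7*y + 4) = (y - 1)*(y + 1)*(y^2 + 3*y - 4) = (y - 1)*(y + 1)*(y + 4)*(y - 1)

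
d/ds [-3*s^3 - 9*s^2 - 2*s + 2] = -9*s^2 - 18*s - 2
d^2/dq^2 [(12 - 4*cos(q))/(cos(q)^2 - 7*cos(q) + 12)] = 4*(cos(q)^2 + 4*cos(q) - 2)/(cos(q) - 4)^3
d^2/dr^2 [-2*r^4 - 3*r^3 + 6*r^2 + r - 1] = -24*r^2 - 18*r + 12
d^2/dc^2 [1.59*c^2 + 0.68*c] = 3.18000000000000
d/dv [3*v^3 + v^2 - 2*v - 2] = 9*v^2 + 2*v - 2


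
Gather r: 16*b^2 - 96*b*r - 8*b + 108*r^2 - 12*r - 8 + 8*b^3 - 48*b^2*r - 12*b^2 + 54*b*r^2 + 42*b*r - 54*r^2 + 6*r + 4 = 8*b^3 + 4*b^2 - 8*b + r^2*(54*b + 54) + r*(-48*b^2 - 54*b - 6) - 4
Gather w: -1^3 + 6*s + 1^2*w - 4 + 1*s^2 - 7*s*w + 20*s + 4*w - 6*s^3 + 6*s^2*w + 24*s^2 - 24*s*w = -6*s^3 + 25*s^2 + 26*s + w*(6*s^2 - 31*s + 5) - 5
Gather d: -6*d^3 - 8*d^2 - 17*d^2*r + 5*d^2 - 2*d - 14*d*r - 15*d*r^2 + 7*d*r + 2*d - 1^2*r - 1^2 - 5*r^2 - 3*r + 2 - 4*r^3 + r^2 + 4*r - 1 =-6*d^3 + d^2*(-17*r - 3) + d*(-15*r^2 - 7*r) - 4*r^3 - 4*r^2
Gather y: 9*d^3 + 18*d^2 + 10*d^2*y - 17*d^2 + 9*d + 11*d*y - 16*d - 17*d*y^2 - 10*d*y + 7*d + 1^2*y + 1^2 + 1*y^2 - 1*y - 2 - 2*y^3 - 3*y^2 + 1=9*d^3 + d^2 - 2*y^3 + y^2*(-17*d - 2) + y*(10*d^2 + d)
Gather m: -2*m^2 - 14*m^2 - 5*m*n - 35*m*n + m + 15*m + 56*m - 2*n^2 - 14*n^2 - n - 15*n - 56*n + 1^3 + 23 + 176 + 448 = -16*m^2 + m*(72 - 40*n) - 16*n^2 - 72*n + 648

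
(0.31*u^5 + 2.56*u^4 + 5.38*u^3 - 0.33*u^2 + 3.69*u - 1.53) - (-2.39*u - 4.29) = 0.31*u^5 + 2.56*u^4 + 5.38*u^3 - 0.33*u^2 + 6.08*u + 2.76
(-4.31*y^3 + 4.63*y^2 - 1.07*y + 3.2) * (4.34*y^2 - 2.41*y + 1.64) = -18.7054*y^5 + 30.4813*y^4 - 22.8705*y^3 + 24.0599*y^2 - 9.4668*y + 5.248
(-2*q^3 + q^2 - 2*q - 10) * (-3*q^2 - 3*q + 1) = 6*q^5 + 3*q^4 + q^3 + 37*q^2 + 28*q - 10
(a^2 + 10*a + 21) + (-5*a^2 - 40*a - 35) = -4*a^2 - 30*a - 14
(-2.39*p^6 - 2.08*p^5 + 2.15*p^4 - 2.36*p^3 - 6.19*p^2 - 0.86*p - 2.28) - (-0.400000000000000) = -2.39*p^6 - 2.08*p^5 + 2.15*p^4 - 2.36*p^3 - 6.19*p^2 - 0.86*p - 1.88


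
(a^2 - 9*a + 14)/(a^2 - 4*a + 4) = (a - 7)/(a - 2)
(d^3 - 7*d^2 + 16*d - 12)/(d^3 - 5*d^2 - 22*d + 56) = (d^2 - 5*d + 6)/(d^2 - 3*d - 28)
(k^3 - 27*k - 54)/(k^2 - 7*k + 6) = (k^2 + 6*k + 9)/(k - 1)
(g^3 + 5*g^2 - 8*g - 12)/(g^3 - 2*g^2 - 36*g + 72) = (g + 1)/(g - 6)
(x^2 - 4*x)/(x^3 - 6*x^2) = (x - 4)/(x*(x - 6))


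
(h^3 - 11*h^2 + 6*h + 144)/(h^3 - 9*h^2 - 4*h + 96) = (h - 6)/(h - 4)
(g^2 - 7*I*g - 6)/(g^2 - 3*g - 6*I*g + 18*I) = (g - I)/(g - 3)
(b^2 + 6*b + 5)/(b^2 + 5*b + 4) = (b + 5)/(b + 4)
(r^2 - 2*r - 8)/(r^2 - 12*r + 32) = (r + 2)/(r - 8)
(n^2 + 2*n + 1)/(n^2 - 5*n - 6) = (n + 1)/(n - 6)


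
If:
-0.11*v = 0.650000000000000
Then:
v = -5.91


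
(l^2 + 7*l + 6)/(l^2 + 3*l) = (l^2 + 7*l + 6)/(l*(l + 3))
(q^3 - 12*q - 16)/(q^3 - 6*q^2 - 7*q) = (-q^3 + 12*q + 16)/(q*(-q^2 + 6*q + 7))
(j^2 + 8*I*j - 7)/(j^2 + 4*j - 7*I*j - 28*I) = (j^2 + 8*I*j - 7)/(j^2 + j*(4 - 7*I) - 28*I)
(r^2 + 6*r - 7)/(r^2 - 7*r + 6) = (r + 7)/(r - 6)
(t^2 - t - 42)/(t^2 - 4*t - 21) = (t + 6)/(t + 3)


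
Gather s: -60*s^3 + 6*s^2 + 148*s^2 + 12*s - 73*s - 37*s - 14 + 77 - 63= -60*s^3 + 154*s^2 - 98*s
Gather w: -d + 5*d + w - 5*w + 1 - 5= 4*d - 4*w - 4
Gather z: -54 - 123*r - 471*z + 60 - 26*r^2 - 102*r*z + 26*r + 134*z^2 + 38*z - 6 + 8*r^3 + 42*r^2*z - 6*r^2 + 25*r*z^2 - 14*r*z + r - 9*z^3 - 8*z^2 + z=8*r^3 - 32*r^2 - 96*r - 9*z^3 + z^2*(25*r + 126) + z*(42*r^2 - 116*r - 432)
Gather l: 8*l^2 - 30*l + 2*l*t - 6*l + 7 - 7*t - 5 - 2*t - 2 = 8*l^2 + l*(2*t - 36) - 9*t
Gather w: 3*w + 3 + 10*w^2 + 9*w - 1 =10*w^2 + 12*w + 2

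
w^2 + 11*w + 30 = (w + 5)*(w + 6)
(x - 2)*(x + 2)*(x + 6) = x^3 + 6*x^2 - 4*x - 24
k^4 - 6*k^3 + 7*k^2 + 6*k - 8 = (k - 4)*(k - 2)*(k - 1)*(k + 1)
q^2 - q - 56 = (q - 8)*(q + 7)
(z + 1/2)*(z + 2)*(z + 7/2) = z^3 + 6*z^2 + 39*z/4 + 7/2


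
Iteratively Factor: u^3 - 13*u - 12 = (u + 1)*(u^2 - u - 12) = (u - 4)*(u + 1)*(u + 3)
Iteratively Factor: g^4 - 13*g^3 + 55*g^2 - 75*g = (g - 3)*(g^3 - 10*g^2 + 25*g) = g*(g - 3)*(g^2 - 10*g + 25) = g*(g - 5)*(g - 3)*(g - 5)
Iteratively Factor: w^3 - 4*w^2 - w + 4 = (w - 4)*(w^2 - 1) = (w - 4)*(w + 1)*(w - 1)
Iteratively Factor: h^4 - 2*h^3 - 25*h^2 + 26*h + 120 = (h + 2)*(h^3 - 4*h^2 - 17*h + 60) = (h + 2)*(h + 4)*(h^2 - 8*h + 15) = (h - 3)*(h + 2)*(h + 4)*(h - 5)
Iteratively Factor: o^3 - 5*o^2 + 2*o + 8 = (o - 2)*(o^2 - 3*o - 4) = (o - 4)*(o - 2)*(o + 1)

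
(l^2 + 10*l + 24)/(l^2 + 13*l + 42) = (l + 4)/(l + 7)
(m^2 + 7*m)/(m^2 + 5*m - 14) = m/(m - 2)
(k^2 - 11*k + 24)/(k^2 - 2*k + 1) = (k^2 - 11*k + 24)/(k^2 - 2*k + 1)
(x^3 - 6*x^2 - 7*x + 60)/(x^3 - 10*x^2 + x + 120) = (x - 4)/(x - 8)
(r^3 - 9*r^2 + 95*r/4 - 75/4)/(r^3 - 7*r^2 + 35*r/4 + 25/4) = (2*r - 3)/(2*r + 1)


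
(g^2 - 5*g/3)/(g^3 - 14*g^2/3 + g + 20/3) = g/(g^2 - 3*g - 4)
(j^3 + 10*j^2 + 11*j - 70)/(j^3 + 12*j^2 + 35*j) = (j - 2)/j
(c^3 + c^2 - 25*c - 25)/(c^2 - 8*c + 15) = (c^2 + 6*c + 5)/(c - 3)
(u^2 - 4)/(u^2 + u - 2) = (u - 2)/(u - 1)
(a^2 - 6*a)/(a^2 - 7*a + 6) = a/(a - 1)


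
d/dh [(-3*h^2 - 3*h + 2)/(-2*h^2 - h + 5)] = (-3*h^2 - 22*h - 13)/(4*h^4 + 4*h^3 - 19*h^2 - 10*h + 25)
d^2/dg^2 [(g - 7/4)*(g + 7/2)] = 2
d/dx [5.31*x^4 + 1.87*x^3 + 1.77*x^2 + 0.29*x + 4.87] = 21.24*x^3 + 5.61*x^2 + 3.54*x + 0.29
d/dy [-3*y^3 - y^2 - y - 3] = -9*y^2 - 2*y - 1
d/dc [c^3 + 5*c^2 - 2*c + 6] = 3*c^2 + 10*c - 2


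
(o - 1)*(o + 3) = o^2 + 2*o - 3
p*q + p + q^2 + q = (p + q)*(q + 1)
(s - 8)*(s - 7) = s^2 - 15*s + 56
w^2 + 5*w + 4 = (w + 1)*(w + 4)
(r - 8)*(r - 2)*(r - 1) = r^3 - 11*r^2 + 26*r - 16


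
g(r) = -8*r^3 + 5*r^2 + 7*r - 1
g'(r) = -24*r^2 + 10*r + 7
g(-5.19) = 1215.74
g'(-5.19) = -691.37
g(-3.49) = 375.54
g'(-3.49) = -320.22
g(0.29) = 1.26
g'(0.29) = 7.88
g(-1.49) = 26.13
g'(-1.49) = -61.18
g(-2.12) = 82.86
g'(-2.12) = -122.07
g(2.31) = -56.76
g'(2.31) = -97.97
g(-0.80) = 0.70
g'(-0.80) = -16.36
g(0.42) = 2.23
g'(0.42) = 6.97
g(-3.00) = 239.00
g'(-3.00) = -239.00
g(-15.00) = 28019.00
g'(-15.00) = -5543.00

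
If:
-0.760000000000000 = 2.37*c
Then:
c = -0.32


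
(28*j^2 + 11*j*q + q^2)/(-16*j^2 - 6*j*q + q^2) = (28*j^2 + 11*j*q + q^2)/(-16*j^2 - 6*j*q + q^2)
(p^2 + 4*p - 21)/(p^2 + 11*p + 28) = (p - 3)/(p + 4)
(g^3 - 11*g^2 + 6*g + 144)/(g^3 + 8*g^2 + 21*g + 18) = (g^2 - 14*g + 48)/(g^2 + 5*g + 6)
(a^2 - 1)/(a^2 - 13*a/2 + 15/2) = 2*(a^2 - 1)/(2*a^2 - 13*a + 15)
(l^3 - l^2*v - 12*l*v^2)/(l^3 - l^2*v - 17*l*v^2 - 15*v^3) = l*(-l + 4*v)/(-l^2 + 4*l*v + 5*v^2)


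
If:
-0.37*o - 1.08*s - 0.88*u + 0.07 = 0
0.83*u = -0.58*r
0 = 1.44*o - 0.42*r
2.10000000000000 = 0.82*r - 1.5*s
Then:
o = 5.53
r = 18.97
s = 8.97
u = -13.26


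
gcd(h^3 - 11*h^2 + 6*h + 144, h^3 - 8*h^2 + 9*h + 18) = h - 6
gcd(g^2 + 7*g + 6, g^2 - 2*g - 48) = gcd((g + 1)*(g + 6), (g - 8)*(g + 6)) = g + 6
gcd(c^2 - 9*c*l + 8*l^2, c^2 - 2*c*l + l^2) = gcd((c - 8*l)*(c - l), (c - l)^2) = c - l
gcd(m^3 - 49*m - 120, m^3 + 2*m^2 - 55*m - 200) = m^2 - 3*m - 40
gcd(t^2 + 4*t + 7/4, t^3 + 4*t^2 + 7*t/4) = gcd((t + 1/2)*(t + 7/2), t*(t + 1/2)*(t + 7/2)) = t^2 + 4*t + 7/4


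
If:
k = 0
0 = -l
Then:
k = 0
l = 0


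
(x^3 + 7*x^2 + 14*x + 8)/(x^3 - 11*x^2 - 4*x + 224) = (x^2 + 3*x + 2)/(x^2 - 15*x + 56)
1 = 1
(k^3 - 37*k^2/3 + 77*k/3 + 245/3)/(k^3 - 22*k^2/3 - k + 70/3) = (k - 7)/(k - 2)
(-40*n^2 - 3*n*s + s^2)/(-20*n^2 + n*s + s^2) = (-8*n + s)/(-4*n + s)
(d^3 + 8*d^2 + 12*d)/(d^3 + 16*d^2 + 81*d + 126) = d*(d + 2)/(d^2 + 10*d + 21)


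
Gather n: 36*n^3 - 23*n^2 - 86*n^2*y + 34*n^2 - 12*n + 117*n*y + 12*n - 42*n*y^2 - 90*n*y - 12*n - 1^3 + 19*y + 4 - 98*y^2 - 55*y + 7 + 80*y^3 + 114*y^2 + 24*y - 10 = 36*n^3 + n^2*(11 - 86*y) + n*(-42*y^2 + 27*y - 12) + 80*y^3 + 16*y^2 - 12*y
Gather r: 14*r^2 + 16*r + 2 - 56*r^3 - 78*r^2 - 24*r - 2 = -56*r^3 - 64*r^2 - 8*r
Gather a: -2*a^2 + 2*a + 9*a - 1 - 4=-2*a^2 + 11*a - 5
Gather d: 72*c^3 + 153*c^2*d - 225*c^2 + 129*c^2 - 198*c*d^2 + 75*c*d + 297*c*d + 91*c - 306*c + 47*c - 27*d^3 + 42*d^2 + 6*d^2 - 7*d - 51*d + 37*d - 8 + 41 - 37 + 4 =72*c^3 - 96*c^2 - 168*c - 27*d^3 + d^2*(48 - 198*c) + d*(153*c^2 + 372*c - 21)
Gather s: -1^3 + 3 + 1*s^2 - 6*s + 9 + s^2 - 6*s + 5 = 2*s^2 - 12*s + 16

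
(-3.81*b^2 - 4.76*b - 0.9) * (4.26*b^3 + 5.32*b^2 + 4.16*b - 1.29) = -16.2306*b^5 - 40.5468*b^4 - 45.0068*b^3 - 19.6747*b^2 + 2.3964*b + 1.161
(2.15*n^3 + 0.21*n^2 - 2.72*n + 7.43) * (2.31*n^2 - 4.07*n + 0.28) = 4.9665*n^5 - 8.2654*n^4 - 6.5359*n^3 + 28.2925*n^2 - 31.0017*n + 2.0804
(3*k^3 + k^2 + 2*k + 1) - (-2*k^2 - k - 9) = 3*k^3 + 3*k^2 + 3*k + 10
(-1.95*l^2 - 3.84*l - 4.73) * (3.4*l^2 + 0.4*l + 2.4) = -6.63*l^4 - 13.836*l^3 - 22.298*l^2 - 11.108*l - 11.352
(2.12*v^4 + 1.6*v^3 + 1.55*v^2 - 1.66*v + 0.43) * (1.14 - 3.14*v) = -6.6568*v^5 - 2.6072*v^4 - 3.043*v^3 + 6.9794*v^2 - 3.2426*v + 0.4902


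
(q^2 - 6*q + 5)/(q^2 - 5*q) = (q - 1)/q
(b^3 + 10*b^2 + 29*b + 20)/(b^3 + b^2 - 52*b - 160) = (b + 1)/(b - 8)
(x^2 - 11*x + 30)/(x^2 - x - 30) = (x - 5)/(x + 5)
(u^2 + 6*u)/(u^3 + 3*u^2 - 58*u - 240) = u/(u^2 - 3*u - 40)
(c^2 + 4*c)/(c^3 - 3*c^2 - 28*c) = 1/(c - 7)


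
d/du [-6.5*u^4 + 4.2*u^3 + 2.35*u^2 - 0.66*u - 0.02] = -26.0*u^3 + 12.6*u^2 + 4.7*u - 0.66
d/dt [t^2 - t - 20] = 2*t - 1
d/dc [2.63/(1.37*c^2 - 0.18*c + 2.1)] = (0.4734 - 7.2062*c)/(1.37*c^2 - 0.18*c + 2.1)^2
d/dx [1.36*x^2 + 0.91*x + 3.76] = 2.72*x + 0.91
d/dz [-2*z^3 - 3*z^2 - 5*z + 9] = -6*z^2 - 6*z - 5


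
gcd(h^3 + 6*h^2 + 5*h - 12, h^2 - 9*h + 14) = 1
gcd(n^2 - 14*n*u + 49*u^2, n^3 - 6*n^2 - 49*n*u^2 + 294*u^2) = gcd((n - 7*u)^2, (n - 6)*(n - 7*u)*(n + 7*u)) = -n + 7*u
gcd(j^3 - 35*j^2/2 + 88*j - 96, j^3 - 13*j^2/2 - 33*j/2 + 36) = j^2 - 19*j/2 + 12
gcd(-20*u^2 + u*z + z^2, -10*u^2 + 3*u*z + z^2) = 5*u + z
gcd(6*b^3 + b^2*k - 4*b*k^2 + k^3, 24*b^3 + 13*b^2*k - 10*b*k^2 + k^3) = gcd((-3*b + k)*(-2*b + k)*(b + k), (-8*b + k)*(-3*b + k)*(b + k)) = 3*b^2 + 2*b*k - k^2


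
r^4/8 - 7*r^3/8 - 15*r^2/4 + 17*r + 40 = (r/4 + 1)*(r/2 + 1)*(r - 8)*(r - 5)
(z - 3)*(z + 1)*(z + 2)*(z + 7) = z^4 + 7*z^3 - 7*z^2 - 55*z - 42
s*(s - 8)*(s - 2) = s^3 - 10*s^2 + 16*s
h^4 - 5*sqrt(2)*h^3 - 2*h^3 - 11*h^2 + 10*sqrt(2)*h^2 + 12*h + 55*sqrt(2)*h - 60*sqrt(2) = (h - 4)*(h - 1)*(h + 3)*(h - 5*sqrt(2))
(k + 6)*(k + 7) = k^2 + 13*k + 42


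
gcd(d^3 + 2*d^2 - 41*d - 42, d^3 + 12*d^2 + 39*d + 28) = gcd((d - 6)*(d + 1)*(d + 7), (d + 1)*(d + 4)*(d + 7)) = d^2 + 8*d + 7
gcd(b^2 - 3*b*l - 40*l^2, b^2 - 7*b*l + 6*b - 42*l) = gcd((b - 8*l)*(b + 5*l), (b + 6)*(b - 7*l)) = 1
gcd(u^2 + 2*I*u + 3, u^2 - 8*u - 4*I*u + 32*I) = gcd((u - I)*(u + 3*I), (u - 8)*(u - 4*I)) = 1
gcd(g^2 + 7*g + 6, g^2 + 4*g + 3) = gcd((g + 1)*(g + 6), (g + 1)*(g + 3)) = g + 1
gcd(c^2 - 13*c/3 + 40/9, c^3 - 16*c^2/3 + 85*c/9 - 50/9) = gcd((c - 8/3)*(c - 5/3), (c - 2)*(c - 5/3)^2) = c - 5/3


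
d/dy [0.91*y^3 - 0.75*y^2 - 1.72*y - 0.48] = 2.73*y^2 - 1.5*y - 1.72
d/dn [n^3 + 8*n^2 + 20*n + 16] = 3*n^2 + 16*n + 20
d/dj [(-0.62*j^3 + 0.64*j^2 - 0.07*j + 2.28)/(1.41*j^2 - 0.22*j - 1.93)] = (-0.8742*j^4 + 0.2728*j^3 + 3.5477*j^2 - 8.9*j + 0.6367)/(1.9881*j^4 - 0.6204*j^3 - 5.3942*j^2 + 0.8492*j + 3.7249)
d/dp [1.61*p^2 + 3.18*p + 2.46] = 3.22*p + 3.18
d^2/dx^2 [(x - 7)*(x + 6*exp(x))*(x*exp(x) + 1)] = x^3*exp(x) + 24*x^2*exp(2*x) - x^2*exp(x) - 120*x*exp(2*x) - 16*x*exp(x) - 156*exp(2*x) - 44*exp(x) + 2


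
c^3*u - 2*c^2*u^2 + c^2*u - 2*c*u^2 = c*(c - 2*u)*(c*u + u)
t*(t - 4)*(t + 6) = t^3 + 2*t^2 - 24*t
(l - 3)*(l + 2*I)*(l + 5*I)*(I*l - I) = I*l^4 - 7*l^3 - 4*I*l^3 + 28*l^2 - 7*I*l^2 - 21*l + 40*I*l - 30*I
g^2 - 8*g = g*(g - 8)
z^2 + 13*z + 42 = (z + 6)*(z + 7)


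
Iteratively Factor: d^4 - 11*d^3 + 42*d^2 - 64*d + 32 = (d - 2)*(d^3 - 9*d^2 + 24*d - 16) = (d - 4)*(d - 2)*(d^2 - 5*d + 4) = (d - 4)*(d - 2)*(d - 1)*(d - 4)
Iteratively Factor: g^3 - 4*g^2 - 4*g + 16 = (g + 2)*(g^2 - 6*g + 8) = (g - 2)*(g + 2)*(g - 4)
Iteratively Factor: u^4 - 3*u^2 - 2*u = (u + 1)*(u^3 - u^2 - 2*u) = (u + 1)^2*(u^2 - 2*u) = u*(u + 1)^2*(u - 2)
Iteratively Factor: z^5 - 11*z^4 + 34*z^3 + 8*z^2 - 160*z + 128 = (z - 4)*(z^4 - 7*z^3 + 6*z^2 + 32*z - 32) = (z - 4)*(z + 2)*(z^3 - 9*z^2 + 24*z - 16) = (z - 4)^2*(z + 2)*(z^2 - 5*z + 4) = (z - 4)^2*(z - 1)*(z + 2)*(z - 4)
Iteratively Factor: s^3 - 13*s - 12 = (s - 4)*(s^2 + 4*s + 3) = (s - 4)*(s + 1)*(s + 3)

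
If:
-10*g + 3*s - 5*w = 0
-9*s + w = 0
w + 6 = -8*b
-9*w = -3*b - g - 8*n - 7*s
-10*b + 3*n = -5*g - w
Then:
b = -462/1061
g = 1246/1061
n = -8180/3183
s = -890/3183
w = -2670/1061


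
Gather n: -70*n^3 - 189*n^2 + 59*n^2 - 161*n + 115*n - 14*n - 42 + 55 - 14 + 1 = -70*n^3 - 130*n^2 - 60*n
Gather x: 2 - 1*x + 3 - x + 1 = 6 - 2*x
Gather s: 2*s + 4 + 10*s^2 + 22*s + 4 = 10*s^2 + 24*s + 8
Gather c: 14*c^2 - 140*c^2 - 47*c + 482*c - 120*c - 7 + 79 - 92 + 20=-126*c^2 + 315*c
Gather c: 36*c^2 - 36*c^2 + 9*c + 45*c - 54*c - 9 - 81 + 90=0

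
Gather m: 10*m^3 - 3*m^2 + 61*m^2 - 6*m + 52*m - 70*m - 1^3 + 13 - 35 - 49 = 10*m^3 + 58*m^2 - 24*m - 72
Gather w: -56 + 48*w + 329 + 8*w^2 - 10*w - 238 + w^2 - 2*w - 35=9*w^2 + 36*w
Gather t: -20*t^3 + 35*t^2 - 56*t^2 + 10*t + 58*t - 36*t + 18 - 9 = -20*t^3 - 21*t^2 + 32*t + 9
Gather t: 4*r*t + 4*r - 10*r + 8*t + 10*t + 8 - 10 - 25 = -6*r + t*(4*r + 18) - 27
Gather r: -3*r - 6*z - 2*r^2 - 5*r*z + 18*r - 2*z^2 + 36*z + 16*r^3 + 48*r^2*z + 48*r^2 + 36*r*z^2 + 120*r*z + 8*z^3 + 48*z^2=16*r^3 + r^2*(48*z + 46) + r*(36*z^2 + 115*z + 15) + 8*z^3 + 46*z^2 + 30*z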